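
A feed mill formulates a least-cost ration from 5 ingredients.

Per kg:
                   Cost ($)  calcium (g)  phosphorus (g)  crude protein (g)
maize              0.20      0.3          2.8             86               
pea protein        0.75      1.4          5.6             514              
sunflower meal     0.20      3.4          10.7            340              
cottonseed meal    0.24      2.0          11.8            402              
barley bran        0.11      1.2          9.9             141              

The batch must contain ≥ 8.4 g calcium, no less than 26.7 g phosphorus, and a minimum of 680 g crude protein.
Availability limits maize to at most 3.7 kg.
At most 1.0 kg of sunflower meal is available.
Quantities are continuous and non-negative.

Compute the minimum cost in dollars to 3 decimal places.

$0.658

Let x1 = kg of maize, x2 = kg of pea protein, x3 = kg of sunflower meal, x4 = kg of cottonseed meal, x5 = kg of barley bran.
Minimize 0.2x1 + 0.75x2 + 0.2x3 + 0.24x4 + 0.11x5 with:
  0.3x1 + 1.4x2 + 3.4x3 + 2x4 + 1.2x5 ≥ 8.4   (calcium)
  2.8x1 + 5.6x2 + 10.7x3 + 11.8x4 + 9.9x5 ≥ 26.7   (phosphorus)
  86x1 + 514x2 + 340x3 + 402x4 + 141x5 ≥ 680   (crude protein)
  x1 ≤ 3.7
  x3 ≤ 1
  x1, x2, x3, x4, x5 ≥ 0.
At the optimum only sunflower meal, barley bran are positive (maize, pea protein, cottonseed meal = 0). There the calcium and the sunflower meal cap constraints are tight.
That vertex is x3 = 1, x5 = 4.167.
Hence cost = 0.2·1 + 0.11·4.167 = $0.65837.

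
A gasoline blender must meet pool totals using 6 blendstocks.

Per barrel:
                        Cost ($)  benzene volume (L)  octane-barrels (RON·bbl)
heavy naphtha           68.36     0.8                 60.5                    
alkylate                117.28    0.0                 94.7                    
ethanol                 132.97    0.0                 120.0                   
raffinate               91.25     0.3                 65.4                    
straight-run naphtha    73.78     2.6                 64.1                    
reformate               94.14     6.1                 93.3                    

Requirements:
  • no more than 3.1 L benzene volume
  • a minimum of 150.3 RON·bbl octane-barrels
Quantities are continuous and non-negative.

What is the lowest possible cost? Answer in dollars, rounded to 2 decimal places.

Set it up as a linear program. Let x1 = barrels of heavy naphtha, x2 = barrels of alkylate, x3 = barrels of ethanol, x4 = barrels of raffinate, x5 = barrels of straight-run naphtha, x6 = barrels of reformate.
Minimize 68.36x1 + 117.28x2 + 132.97x3 + 91.25x4 + 73.78x5 + 94.14x6 with:
  0.8x1 + 0.3x4 + 2.6x5 + 6.1x6 ≤ 3.1   (benzene volume)
  60.5x1 + 94.7x2 + 120x3 + 65.4x4 + 64.1x5 + 93.3x6 ≥ 150.3   (octane-barrels)
  x1, x2, x3, x4, x5, x6 ≥ 0.
The cheapest feasible vertex uses only ethanol, reformate; heavy naphtha, alkylate, raffinate, straight-run naphtha are not used. The benzene volume and octane-barrels requirements are met with equality.
Solving gives x3 = 0.8574, x6 = 0.5082.
Hence cost = 132.97·0.8574 + 94.14·0.5082 = $161.8504.

$161.85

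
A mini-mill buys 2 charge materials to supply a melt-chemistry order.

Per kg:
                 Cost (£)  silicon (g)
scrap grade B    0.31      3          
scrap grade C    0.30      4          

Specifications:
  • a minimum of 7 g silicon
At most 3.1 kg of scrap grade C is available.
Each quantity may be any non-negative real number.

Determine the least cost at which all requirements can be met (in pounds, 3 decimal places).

£0.525

Set it up as a linear program. Let x1 = kg of scrap grade B, x2 = kg of scrap grade C.
min 0.31x1 + 0.3x2 subject to:
  3x1 + 4x2 ≥ 7   (silicon)
  x2 ≤ 3.1
  x1, x2 ≥ 0.
The cheapest feasible vertex uses only scrap grade C; scrap grade B is not used. Binding constraint: silicon.
Optimal quantities: scrap grade C = 1.75 kg.
Hence cost = 0.3·1.75 = £0.52500.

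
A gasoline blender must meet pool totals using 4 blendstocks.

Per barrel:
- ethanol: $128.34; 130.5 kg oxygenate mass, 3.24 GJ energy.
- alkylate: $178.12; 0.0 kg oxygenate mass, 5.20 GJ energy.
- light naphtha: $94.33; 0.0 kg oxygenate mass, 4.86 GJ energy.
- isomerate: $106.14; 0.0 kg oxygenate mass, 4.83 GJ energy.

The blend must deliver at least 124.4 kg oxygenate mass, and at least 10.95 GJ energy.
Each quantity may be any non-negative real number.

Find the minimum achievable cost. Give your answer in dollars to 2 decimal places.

Set it up as a linear program. Let x1 = barrels of ethanol, x2 = barrels of alkylate, x3 = barrels of light naphtha, x4 = barrels of isomerate.
min 128.34x1 + 178.12x2 + 94.33x3 + 106.14x4 subject to:
  130.5x1 ≥ 124.4   (oxygenate mass)
  3.24x1 + 5.2x2 + 4.86x3 + 4.83x4 ≥ 10.95   (energy)
  x1, x2, x3, x4 ≥ 0.
The cheapest feasible vertex uses only ethanol, light naphtha; alkylate, isomerate are not used. The oxygenate mass and energy requirements are met with equality.
That vertex is x1 = 0.95326, x3 = 1.6176.
Hence cost = 128.34·0.95326 + 94.33·1.6176 = $274.9296.

$274.93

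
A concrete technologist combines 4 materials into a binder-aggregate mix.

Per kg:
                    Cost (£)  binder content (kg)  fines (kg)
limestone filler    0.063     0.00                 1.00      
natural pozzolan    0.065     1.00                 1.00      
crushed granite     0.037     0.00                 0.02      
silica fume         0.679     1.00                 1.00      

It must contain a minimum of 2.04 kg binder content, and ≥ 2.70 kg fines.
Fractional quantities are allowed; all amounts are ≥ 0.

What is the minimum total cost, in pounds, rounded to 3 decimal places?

This is a linear program. Let x1 = kg of limestone filler, x2 = kg of natural pozzolan, x3 = kg of crushed granite, x4 = kg of silica fume.
Minimise 0.063x1 + 0.065x2 + 0.037x3 + 0.679x4 with:
  1x2 + 1x4 ≥ 2.04   (binder content)
  1x1 + 1x2 + 0.02x3 + 1x4 ≥ 2.7   (fines)
  x1, x2, x3, x4 ≥ 0.
The cheapest feasible vertex uses only limestone filler, natural pozzolan; crushed granite, silica fume are not used. There the binder content and fines constraints are tight.
Solving gives x1 = 0.66, x2 = 2.04.
Total cost: 0.063·0.66 + 0.065·2.04 = 0.17418.

£0.174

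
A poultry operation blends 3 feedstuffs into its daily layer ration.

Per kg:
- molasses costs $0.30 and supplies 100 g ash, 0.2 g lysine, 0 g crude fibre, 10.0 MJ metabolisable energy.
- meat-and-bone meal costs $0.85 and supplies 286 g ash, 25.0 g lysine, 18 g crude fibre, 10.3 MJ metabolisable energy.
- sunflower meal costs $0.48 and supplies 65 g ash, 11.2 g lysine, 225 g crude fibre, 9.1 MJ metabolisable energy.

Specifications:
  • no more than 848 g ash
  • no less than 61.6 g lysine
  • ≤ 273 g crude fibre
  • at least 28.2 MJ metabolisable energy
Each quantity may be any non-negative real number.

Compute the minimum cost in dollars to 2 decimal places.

$2.16

This is a linear program. Let x1 = kg of molasses, x2 = kg of meat-and-bone meal, x3 = kg of sunflower meal.
Minimize 0.3x1 + 0.85x2 + 0.48x3 subject to:
  100x1 + 286x2 + 65x3 ≤ 848   (ash)
  0.2x1 + 25x2 + 11.2x3 ≥ 61.6   (lysine)
  18x2 + 225x3 ≤ 273   (crude fibre)
  10x1 + 10.3x2 + 9.1x3 ≥ 28.2   (metabolisable energy)
  x1, x2, x3 ≥ 0.
At the optimum only meat-and-bone meal, sunflower meal are positive (molasses = 0). Binding constraints: lysine and metabolisable energy.
So meat-and-bone meal = 2.182 kg, sunflower meal = 0.6289 kg.
Objective = 0.85·2.182 + 0.48·0.6289 = 2.1566.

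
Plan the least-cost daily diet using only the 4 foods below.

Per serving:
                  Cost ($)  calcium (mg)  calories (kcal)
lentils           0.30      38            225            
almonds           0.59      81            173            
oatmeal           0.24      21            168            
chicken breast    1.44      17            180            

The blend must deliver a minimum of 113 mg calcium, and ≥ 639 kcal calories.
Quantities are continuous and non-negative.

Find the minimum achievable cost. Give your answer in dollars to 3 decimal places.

$0.887

Treat it as an LP. Let x1 = servings of lentils, x2 = servings of almonds, x3 = servings of oatmeal, x4 = servings of chicken breast.
Minimise 0.3x1 + 0.59x2 + 0.24x3 + 1.44x4 subject to:
  38x1 + 81x2 + 21x3 + 17x4 ≥ 113   (calcium)
  225x1 + 173x2 + 168x3 + 180x4 ≥ 639   (calories)
  x1, x2, x3, x4 ≥ 0.
The minimum-cost mix takes nothing from oatmeal, chicken breast — only lentils, almonds. Binding constraints: calcium and calories.
So lentils = 2.765 servings, almonds = 0.0981 servings.
Cost = 0.3·2.765 + 0.59·0.0981 = 0.88738.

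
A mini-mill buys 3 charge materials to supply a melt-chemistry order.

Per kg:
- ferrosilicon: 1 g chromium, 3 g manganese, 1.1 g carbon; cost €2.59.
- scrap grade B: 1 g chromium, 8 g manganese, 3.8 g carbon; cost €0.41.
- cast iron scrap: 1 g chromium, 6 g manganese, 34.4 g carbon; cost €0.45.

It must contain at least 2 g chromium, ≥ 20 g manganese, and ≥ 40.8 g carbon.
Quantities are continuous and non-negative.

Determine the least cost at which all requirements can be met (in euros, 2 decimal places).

Let x1 = kg of ferrosilicon, x2 = kg of scrap grade B, x3 = kg of cast iron scrap.
Minimize 2.59x1 + 0.41x2 + 0.45x3 with:
  1x1 + 1x2 + 1x3 ≥ 2   (chromium)
  3x1 + 8x2 + 6x3 ≥ 20   (manganese)
  1.1x1 + 3.8x2 + 34.4x3 ≥ 40.8   (carbon)
  x1, x2, x3 ≥ 0.
The cheapest feasible vertex uses only scrap grade B, cast iron scrap; ferrosilicon is not used. There the manganese and carbon constraints are tight.
So scrap grade B = 1.756 kg, cast iron scrap = 0.9921 kg.
Cost = 0.41·1.756 + 0.45·0.9921 = 1.1664.

€1.17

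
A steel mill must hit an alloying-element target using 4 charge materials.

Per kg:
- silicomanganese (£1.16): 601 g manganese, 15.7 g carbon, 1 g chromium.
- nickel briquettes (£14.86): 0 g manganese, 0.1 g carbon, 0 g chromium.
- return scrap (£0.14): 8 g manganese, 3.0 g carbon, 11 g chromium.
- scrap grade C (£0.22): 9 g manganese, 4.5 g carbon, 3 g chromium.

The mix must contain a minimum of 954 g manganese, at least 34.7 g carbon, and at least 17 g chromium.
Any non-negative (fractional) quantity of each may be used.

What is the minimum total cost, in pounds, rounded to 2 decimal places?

Let x1 = kg of silicomanganese, x2 = kg of nickel briquettes, x3 = kg of return scrap, x4 = kg of scrap grade C.
Minimize 1.16x1 + 14.86x2 + 0.14x3 + 0.22x4 with:
  601x1 + 8x3 + 9x4 ≥ 954   (manganese)
  15.7x1 + 0.1x2 + 3x3 + 4.5x4 ≥ 34.7   (carbon)
  1x1 + 11x3 + 3x4 ≥ 17   (chromium)
  x1, x2, x3, x4 ≥ 0.
The optimal basis is {silicomanganese, return scrap}; nickel briquettes, scrap grade C drop out. Binding constraints: manganese and carbon.
That vertex is x1 = 1.541, x3 = 3.504.
Cost = 1.16·1.541 + 0.14·3.504 = 2.2781.

£2.28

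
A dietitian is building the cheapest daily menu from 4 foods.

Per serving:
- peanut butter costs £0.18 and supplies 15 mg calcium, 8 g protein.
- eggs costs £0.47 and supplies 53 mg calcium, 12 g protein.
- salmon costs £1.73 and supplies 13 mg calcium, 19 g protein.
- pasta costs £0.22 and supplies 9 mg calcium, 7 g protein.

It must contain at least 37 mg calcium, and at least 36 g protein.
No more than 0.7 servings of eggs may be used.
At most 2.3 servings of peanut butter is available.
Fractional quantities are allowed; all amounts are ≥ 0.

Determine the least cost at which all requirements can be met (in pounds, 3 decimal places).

Let x1 = servings of peanut butter, x2 = servings of eggs, x3 = servings of salmon, x4 = servings of pasta.
min 0.18x1 + 0.47x2 + 1.73x3 + 0.22x4 with:
  15x1 + 53x2 + 13x3 + 9x4 ≥ 37   (calcium)
  8x1 + 12x2 + 19x3 + 7x4 ≥ 36   (protein)
  x2 ≤ 0.7
  x1 ≤ 2.3
  x1, x2, x3, x4 ≥ 0.
The optimal basis is {peanut butter, pasta}; eggs, salmon drop out. The protein and the peanut butter cap requirements are met with equality.
That vertex is x1 = 2.3, x4 = 2.514.
Hence cost = 0.18·2.3 + 0.22·2.514 = £0.96708.

£0.967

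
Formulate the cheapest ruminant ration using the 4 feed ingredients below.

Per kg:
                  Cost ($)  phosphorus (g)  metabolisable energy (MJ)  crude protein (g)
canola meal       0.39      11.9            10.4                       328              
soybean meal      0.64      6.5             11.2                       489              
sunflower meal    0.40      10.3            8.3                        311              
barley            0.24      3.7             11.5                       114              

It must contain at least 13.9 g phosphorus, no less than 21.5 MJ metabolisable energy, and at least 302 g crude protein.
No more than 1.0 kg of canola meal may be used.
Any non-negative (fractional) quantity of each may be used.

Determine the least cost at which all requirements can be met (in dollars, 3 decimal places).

$0.590

Let x1 = kg of canola meal, x2 = kg of soybean meal, x3 = kg of sunflower meal, x4 = kg of barley.
Minimise 0.39x1 + 0.64x2 + 0.4x3 + 0.24x4 s.t.:
  11.9x1 + 6.5x2 + 10.3x3 + 3.7x4 ≥ 13.9   (phosphorus)
  10.4x1 + 11.2x2 + 8.3x3 + 11.5x4 ≥ 21.5   (metabolisable energy)
  328x1 + 489x2 + 311x3 + 114x4 ≥ 302   (crude protein)
  x1 ≤ 1
  x1, x2, x3, x4 ≥ 0.
The optimal basis is {canola meal, barley}; soybean meal, sunflower meal drop out. Binding constraints: phosphorus and metabolisable energy.
So canola meal = 0.8163 kg, barley = 1.131 kg.
Cost = 0.39·0.8163 + 0.24·1.131 = 0.58980.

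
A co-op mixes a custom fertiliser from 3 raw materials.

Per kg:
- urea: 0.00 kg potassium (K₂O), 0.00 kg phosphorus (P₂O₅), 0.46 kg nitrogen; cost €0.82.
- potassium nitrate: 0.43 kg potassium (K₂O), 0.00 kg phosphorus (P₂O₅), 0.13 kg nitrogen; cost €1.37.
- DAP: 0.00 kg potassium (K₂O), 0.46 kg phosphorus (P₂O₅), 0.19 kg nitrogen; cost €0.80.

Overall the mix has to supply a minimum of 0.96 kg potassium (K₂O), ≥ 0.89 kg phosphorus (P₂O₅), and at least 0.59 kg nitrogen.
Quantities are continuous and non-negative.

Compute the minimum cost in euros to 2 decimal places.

This is a linear program. Let x1 = kg of urea, x2 = kg of potassium nitrate, x3 = kg of DAP.
min 0.82x1 + 1.37x2 + 0.8x3 with:
  0.43x2 ≥ 0.96   (potassium (K₂O))
  0.46x3 ≥ 0.89   (phosphorus (P₂O₅))
  0.46x1 + 0.13x2 + 0.19x3 ≥ 0.59   (nitrogen)
  x1, x2, x3 ≥ 0.
The optimal basis is {potassium nitrate, DAP}; urea drops out. There the potassium (K₂O) and phosphorus (P₂O₅) constraints are tight.
That vertex is x2 = 2.233, x3 = 1.935.
Hence cost = 1.37·2.233 + 0.8·1.935 = €4.6072.

€4.61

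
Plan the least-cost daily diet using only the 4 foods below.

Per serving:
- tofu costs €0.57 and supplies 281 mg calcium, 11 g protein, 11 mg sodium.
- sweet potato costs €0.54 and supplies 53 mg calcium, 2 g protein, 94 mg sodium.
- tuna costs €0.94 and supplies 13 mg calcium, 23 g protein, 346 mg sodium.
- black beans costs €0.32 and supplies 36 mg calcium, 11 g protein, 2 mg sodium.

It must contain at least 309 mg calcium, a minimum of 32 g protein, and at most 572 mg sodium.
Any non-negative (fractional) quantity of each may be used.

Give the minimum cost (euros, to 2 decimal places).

€1.14

Let x1 = servings of tofu, x2 = servings of sweet potato, x3 = servings of tuna, x4 = servings of black beans.
Minimize 0.57x1 + 0.54x2 + 0.94x3 + 0.32x4 s.t.:
  281x1 + 53x2 + 13x3 + 36x4 ≥ 309   (calcium)
  11x1 + 2x2 + 23x3 + 11x4 ≥ 32   (protein)
  11x1 + 94x2 + 346x3 + 2x4 ≤ 572   (sodium)
  x1, x2, x3, x4 ≥ 0.
At the optimum only tofu, black beans are positive (sweet potato, tuna = 0). There the calcium and protein constraints are tight.
Optimal quantities: tofu = 0.8338 servings, black beans = 2.075 servings.
Hence cost = 0.57·0.8338 + 0.32·2.075 = €1.1393.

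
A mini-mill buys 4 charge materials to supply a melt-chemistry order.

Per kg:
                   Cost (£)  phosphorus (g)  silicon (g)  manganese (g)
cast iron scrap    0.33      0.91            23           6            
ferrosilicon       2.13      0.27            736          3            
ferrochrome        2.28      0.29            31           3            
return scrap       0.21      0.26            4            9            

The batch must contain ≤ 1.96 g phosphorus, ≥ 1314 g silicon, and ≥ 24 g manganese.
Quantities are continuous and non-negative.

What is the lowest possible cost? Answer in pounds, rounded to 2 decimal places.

£4.21

Treat it as an LP. Let x1 = kg of cast iron scrap, x2 = kg of ferrosilicon, x3 = kg of ferrochrome, x4 = kg of return scrap.
Minimise 0.33x1 + 2.13x2 + 2.28x3 + 0.21x4 s.t.:
  0.91x1 + 0.27x2 + 0.29x3 + 0.26x4 ≤ 1.96   (phosphorus)
  23x1 + 736x2 + 31x3 + 4x4 ≥ 1314   (silicon)
  6x1 + 3x2 + 3x3 + 9x4 ≥ 24   (manganese)
  x1, x2, x3, x4 ≥ 0.
The optimal basis is {ferrosilicon, return scrap}; cast iron scrap, ferrochrome drop out. There the silicon and manganese constraints are tight.
Optimal quantities: ferrosilicon = 1.774 kg, return scrap = 2.075 kg.
Cost = 2.13·1.774 + 0.21·2.075 = 4.2144.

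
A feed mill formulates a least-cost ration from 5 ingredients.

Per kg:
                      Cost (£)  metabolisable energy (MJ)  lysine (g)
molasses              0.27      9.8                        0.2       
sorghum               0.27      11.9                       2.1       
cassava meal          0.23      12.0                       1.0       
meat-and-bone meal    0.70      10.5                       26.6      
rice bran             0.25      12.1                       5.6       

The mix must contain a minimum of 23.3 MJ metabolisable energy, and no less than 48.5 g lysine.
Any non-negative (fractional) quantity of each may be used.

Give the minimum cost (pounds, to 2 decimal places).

Treat it as an LP. Let x1 = kg of molasses, x2 = kg of sorghum, x3 = kg of cassava meal, x4 = kg of meat-and-bone meal, x5 = kg of rice bran.
min 0.27x1 + 0.27x2 + 0.23x3 + 0.7x4 + 0.25x5 s.t.:
  9.8x1 + 11.9x2 + 12x3 + 10.5x4 + 12.1x5 ≥ 23.3   (metabolisable energy)
  0.2x1 + 2.1x2 + 1x3 + 26.6x4 + 5.6x5 ≥ 48.5   (lysine)
  x1, x2, x3, x4, x5 ≥ 0.
The minimum-cost mix takes nothing from molasses, sorghum, cassava meal — only meat-and-bone meal, rice bran. The metabolisable energy and lysine requirements are met with equality.
Optimal quantities: meat-and-bone meal = 1.735 kg, rice bran = 0.4202 kg.
Cost = 0.7·1.735 + 0.25·0.4202 = 1.3196.

£1.32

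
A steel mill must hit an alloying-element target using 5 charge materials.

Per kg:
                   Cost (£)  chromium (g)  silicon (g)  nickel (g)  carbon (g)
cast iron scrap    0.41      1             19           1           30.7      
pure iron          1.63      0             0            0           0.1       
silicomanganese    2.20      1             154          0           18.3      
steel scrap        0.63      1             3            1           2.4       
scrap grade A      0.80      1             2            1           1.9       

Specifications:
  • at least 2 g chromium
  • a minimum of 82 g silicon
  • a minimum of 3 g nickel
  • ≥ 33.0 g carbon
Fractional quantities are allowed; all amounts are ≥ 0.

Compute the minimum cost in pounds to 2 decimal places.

This is a linear program. Let x1 = kg of cast iron scrap, x2 = kg of pure iron, x3 = kg of silicomanganese, x4 = kg of steel scrap, x5 = kg of scrap grade A.
min 0.41x1 + 1.63x2 + 2.2x3 + 0.63x4 + 0.8x5 s.t.:
  1x1 + 1x3 + 1x4 + 1x5 ≥ 2   (chromium)
  19x1 + 154x3 + 3x4 + 2x5 ≥ 82   (silicon)
  1x1 + 1x4 + 1x5 ≥ 3   (nickel)
  30.7x1 + 0.1x2 + 18.3x3 + 2.4x4 + 1.9x5 ≥ 33   (carbon)
  x1, x2, x3, x4, x5 ≥ 0.
The minimum-cost mix takes nothing from pure iron, steel scrap, scrap grade A — only cast iron scrap, silicomanganese. The silicon and nickel requirements are met with equality.
Optimal quantities: cast iron scrap = 3 kg, silicomanganese = 0.1623 kg.
Cost = 0.41·3 + 2.2·0.1623 = 1.5871.

£1.59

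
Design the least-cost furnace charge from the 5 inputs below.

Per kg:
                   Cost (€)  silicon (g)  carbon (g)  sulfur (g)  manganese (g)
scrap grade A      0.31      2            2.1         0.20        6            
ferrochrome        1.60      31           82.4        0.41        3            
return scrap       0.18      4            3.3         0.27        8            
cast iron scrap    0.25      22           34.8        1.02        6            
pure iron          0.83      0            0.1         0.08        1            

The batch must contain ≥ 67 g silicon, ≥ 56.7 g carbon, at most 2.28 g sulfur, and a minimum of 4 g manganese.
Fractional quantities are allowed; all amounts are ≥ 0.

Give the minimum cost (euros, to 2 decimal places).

Treat it as an LP. Let x1 = kg of scrap grade A, x2 = kg of ferrochrome, x3 = kg of return scrap, x4 = kg of cast iron scrap, x5 = kg of pure iron.
Minimise 0.31x1 + 1.6x2 + 0.18x3 + 0.25x4 + 0.83x5 with:
  2x1 + 31x2 + 4x3 + 22x4 ≥ 67   (silicon)
  2.1x1 + 82.4x2 + 3.3x3 + 34.8x4 + 0.1x5 ≥ 56.7   (carbon)
  0.2x1 + 0.41x2 + 0.27x3 + 1.02x4 + 0.08x5 ≤ 2.28   (sulfur)
  6x1 + 3x2 + 8x3 + 6x4 + 1x5 ≥ 4   (manganese)
  x1, x2, x3, x4, x5 ≥ 0.
The minimum-cost mix takes nothing from scrap grade A, return scrap, pure iron — only ferrochrome, cast iron scrap. The silicon and sulfur requirements are met with equality.
That vertex is x2 = 0.8044, x4 = 1.912.
Total cost: 1.6·0.8044 + 0.25·1.912 = 1.76504.

€1.77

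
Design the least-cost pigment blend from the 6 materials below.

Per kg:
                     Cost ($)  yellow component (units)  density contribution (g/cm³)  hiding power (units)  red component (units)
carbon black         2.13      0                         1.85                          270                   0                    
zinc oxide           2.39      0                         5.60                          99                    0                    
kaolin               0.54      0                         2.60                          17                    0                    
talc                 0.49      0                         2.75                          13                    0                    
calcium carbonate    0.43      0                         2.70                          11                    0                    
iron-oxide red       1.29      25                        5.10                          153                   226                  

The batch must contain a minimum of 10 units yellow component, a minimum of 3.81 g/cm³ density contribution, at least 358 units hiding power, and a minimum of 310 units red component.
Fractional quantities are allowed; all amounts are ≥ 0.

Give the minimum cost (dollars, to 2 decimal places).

$2.94

Let x1 = kg of carbon black, x2 = kg of zinc oxide, x3 = kg of kaolin, x4 = kg of talc, x5 = kg of calcium carbonate, x6 = kg of iron-oxide red.
Minimize 2.13x1 + 2.39x2 + 0.54x3 + 0.49x4 + 0.43x5 + 1.29x6 s.t.:
  25x6 ≥ 10   (yellow component)
  1.85x1 + 5.6x2 + 2.6x3 + 2.75x4 + 2.7x5 + 5.1x6 ≥ 3.81   (density contribution)
  270x1 + 99x2 + 17x3 + 13x4 + 11x5 + 153x6 ≥ 358   (hiding power)
  226x6 ≥ 310   (red component)
  x1, x2, x3, x4, x5, x6 ≥ 0.
At the optimum only carbon black, iron-oxide red are positive (zinc oxide, kaolin, talc, calcium carbonate = 0). The hiding power and red component requirements are met with equality.
That vertex is x1 = 0.5486, x6 = 1.372.
Total cost: 2.13·0.5486 + 1.29·1.372 = 2.9384.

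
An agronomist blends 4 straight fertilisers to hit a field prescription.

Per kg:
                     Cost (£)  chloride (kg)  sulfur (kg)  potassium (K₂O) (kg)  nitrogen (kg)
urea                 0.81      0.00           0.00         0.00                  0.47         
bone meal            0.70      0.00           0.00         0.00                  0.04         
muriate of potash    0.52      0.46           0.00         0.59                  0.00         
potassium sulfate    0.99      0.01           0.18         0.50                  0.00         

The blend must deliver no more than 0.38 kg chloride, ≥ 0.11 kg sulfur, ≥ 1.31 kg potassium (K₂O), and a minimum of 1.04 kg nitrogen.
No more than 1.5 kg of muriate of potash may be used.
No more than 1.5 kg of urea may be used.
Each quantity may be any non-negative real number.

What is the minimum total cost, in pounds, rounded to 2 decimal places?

Let x1 = kg of urea, x2 = kg of bone meal, x3 = kg of muriate of potash, x4 = kg of potassium sulfate.
min 0.81x1 + 0.7x2 + 0.52x3 + 0.99x4 with:
  0.46x3 + 0.01x4 ≤ 0.38   (chloride)
  0.18x4 ≥ 0.11   (sulfur)
  0.59x3 + 0.5x4 ≥ 1.31   (potassium (K₂O))
  0.47x1 + 0.04x2 ≥ 1.04   (nitrogen)
  x3 ≤ 1.5
  x1 ≤ 1.5
  x1, x2, x3, x4 ≥ 0.
The optimal mix uses every input. Binding constraints: chloride, potassium (K₂O), nitrogen, the urea cap.
Optimal quantities: urea = 1.5 kg, bone meal = 8.375 kg, muriate of potash = 0.7894 kg, potassium sulfate = 1.689 kg.
Objective = 0.81·1.5 + 0.7·8.375 + 0.52·0.7894 + 0.99·1.689 = 9.1601.

£9.16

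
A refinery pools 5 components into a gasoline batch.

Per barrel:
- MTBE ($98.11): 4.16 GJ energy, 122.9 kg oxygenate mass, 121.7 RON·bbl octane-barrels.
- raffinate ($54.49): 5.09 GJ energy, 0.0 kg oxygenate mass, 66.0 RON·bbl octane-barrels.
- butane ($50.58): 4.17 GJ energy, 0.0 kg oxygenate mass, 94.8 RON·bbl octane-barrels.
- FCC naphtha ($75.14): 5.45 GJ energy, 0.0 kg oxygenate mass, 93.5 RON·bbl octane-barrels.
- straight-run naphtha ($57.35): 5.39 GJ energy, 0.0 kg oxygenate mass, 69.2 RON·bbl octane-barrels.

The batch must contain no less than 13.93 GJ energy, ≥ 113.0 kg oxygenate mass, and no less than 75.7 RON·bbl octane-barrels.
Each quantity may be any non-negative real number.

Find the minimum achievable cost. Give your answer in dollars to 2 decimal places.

Set it up as a linear program. Let x1 = barrels of MTBE, x2 = barrels of raffinate, x3 = barrels of butane, x4 = barrels of FCC naphtha, x5 = barrels of straight-run naphtha.
Minimize 98.11x1 + 54.49x2 + 50.58x3 + 75.14x4 + 57.35x5 s.t.:
  4.16x1 + 5.09x2 + 4.17x3 + 5.45x4 + 5.39x5 ≥ 13.93   (energy)
  122.9x1 ≥ 113   (oxygenate mass)
  121.7x1 + 66x2 + 94.8x3 + 93.5x4 + 69.2x5 ≥ 75.7   (octane-barrels)
  x1, x2, x3, x4, x5 ≥ 0.
The optimal basis is {MTBE, straight-run naphtha}; raffinate, butane, FCC naphtha drop out. There the energy and oxygenate mass constraints are tight.
So MTBE = 0.9194 barrels, straight-run naphtha = 1.875 barrels.
Objective = 98.11·0.9194 + 57.35·1.875 = 197.7336.

$197.73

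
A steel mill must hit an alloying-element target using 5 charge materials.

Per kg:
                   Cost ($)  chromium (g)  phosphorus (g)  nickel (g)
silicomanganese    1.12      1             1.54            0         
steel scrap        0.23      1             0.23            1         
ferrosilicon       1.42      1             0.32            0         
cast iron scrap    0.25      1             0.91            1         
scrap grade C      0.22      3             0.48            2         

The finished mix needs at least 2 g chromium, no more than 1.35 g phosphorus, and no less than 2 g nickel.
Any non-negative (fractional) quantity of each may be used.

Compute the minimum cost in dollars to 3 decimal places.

Set it up as a linear program. Let x1 = kg of silicomanganese, x2 = kg of steel scrap, x3 = kg of ferrosilicon, x4 = kg of cast iron scrap, x5 = kg of scrap grade C.
Minimise 1.12x1 + 0.23x2 + 1.42x3 + 0.25x4 + 0.22x5 subject to:
  1x1 + 1x2 + 1x3 + 1x4 + 3x5 ≥ 2   (chromium)
  1.54x1 + 0.23x2 + 0.32x3 + 0.91x4 + 0.48x5 ≤ 1.35   (phosphorus)
  1x2 + 1x4 + 2x5 ≥ 2   (nickel)
  x1, x2, x3, x4, x5 ≥ 0.
The cheapest feasible vertex uses only scrap grade C; silicomanganese, steel scrap, ferrosilicon, cast iron scrap are not used. Binding constraint: nickel.
Optimal quantities: scrap grade C = 1 kg.
Hence cost = 0.22·1 = $0.22000.

$0.220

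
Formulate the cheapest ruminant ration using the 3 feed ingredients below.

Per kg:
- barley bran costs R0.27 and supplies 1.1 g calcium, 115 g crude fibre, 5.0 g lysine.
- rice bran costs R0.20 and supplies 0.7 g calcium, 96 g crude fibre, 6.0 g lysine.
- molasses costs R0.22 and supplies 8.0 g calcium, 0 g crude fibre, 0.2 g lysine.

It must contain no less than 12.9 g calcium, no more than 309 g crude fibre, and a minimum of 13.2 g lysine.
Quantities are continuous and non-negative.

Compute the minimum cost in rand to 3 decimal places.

R0.744

Treat it as an LP. Let x1 = kg of barley bran, x2 = kg of rice bran, x3 = kg of molasses.
min 0.27x1 + 0.2x2 + 0.22x3 with:
  1.1x1 + 0.7x2 + 8x3 ≥ 12.9   (calcium)
  115x1 + 96x2 ≤ 309   (crude fibre)
  5x1 + 6x2 + 0.2x3 ≥ 13.2   (lysine)
  x1, x2, x3 ≥ 0.
At the optimum only rice bran, molasses are positive (barley bran = 0). There the calcium and lysine constraints are tight.
So rice bran = 2.153 kg, molasses = 1.424 kg.
Hence cost = 0.2·2.153 + 0.22·1.424 = R0.74388.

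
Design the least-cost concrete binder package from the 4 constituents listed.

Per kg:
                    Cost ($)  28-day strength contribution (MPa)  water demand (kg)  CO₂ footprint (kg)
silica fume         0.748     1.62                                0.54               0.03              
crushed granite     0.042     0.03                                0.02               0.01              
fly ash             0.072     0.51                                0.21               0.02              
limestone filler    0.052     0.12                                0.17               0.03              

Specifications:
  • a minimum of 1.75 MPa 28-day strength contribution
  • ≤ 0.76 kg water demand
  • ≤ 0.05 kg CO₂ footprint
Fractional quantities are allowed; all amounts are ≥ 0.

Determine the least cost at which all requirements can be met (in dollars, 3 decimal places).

Treat it as an LP. Let x1 = kg of silica fume, x2 = kg of crushed granite, x3 = kg of fly ash, x4 = kg of limestone filler.
Minimise 0.748x1 + 0.042x2 + 0.072x3 + 0.052x4 s.t.:
  1.62x1 + 0.03x2 + 0.51x3 + 0.12x4 ≥ 1.75   (28-day strength contribution)
  0.54x1 + 0.02x2 + 0.21x3 + 0.17x4 ≤ 0.76   (water demand)
  0.03x1 + 0.01x2 + 0.02x3 + 0.03x4 ≤ 0.05   (CO₂ footprint)
  x1, x2, x3, x4 ≥ 0.
At the optimum only silica fume, fly ash are positive (crushed granite, limestone filler = 0). Binding constraints: 28-day strength contribution and CO₂ footprint.
Optimal quantities: silica fume = 0.5556 kg, fly ash = 1.667 kg.
Cost = 0.748·0.5556 + 0.072·1.667 = 0.53561.

$0.536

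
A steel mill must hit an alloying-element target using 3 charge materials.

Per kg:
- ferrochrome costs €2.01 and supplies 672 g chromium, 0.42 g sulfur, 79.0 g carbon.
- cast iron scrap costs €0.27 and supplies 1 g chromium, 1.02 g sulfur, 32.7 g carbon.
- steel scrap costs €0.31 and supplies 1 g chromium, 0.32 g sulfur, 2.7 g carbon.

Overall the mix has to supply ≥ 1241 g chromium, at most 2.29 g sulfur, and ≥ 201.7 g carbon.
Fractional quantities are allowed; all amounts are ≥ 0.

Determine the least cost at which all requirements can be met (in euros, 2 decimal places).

This is a linear program. Let x1 = kg of ferrochrome, x2 = kg of cast iron scrap, x3 = kg of steel scrap.
Minimise 2.01x1 + 0.27x2 + 0.31x3 s.t.:
  672x1 + 1x2 + 1x3 ≥ 1241   (chromium)
  0.42x1 + 1.02x2 + 0.32x3 ≤ 2.29   (sulfur)
  79x1 + 32.7x2 + 2.7x3 ≥ 201.7   (carbon)
  x1, x2, x3 ≥ 0.
The cheapest feasible vertex uses only ferrochrome, cast iron scrap; steel scrap is not used. The sulfur and carbon requirements are met with equality.
That vertex is x1 = 1.957, x2 = 1.439.
Hence cost = 2.01·1.957 + 0.27·1.439 = €4.3221.

€4.32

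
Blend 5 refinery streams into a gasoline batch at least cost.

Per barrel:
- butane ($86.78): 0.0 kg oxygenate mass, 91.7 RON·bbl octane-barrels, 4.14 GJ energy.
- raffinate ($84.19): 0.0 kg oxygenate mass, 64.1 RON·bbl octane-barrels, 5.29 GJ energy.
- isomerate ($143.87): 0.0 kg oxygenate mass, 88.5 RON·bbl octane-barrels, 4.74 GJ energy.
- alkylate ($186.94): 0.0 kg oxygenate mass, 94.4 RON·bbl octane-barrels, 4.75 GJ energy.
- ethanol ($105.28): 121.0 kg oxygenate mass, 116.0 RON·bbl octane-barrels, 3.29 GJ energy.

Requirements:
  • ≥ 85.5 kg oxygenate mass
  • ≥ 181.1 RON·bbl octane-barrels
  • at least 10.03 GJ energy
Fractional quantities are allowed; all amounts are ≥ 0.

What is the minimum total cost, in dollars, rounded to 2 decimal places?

$199.92

Let x1 = barrels of butane, x2 = barrels of raffinate, x3 = barrels of isomerate, x4 = barrels of alkylate, x5 = barrels of ethanol.
Minimize 86.78x1 + 84.19x2 + 143.87x3 + 186.94x4 + 105.28x5 s.t.:
  121x5 ≥ 85.5   (oxygenate mass)
  91.7x1 + 64.1x2 + 88.5x3 + 94.4x4 + 116x5 ≥ 181.1   (octane-barrels)
  4.14x1 + 5.29x2 + 4.74x3 + 4.75x4 + 3.29x5 ≥ 10.03   (energy)
  x1, x2, x3, x4, x5 ≥ 0.
The minimum-cost mix takes nothing from isomerate, alkylate — only butane, raffinate, ethanol. There the oxygenate mass, octane-barrels, energy constraints are tight.
So butane = 0.1388 barrels, raffinate = 1.348 barrels, ethanol = 0.7066 barrels.
Cost = 86.78·0.1388 + 84.19·1.348 + 105.28·0.7066 = 199.9240.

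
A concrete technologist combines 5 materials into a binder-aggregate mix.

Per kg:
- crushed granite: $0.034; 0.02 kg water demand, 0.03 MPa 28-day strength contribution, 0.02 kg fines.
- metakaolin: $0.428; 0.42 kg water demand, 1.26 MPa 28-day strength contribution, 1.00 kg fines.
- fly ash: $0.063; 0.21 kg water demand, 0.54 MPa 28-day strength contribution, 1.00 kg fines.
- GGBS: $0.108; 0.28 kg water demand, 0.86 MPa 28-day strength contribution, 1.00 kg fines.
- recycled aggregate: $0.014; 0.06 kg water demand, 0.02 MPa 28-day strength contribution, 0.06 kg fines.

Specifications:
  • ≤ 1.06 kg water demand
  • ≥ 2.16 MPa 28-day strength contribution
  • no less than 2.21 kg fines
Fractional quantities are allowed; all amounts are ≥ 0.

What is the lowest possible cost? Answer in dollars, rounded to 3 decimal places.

Set it up as a linear program. Let x1 = kg of crushed granite, x2 = kg of metakaolin, x3 = kg of fly ash, x4 = kg of GGBS, x5 = kg of recycled aggregate.
Minimize 0.034x1 + 0.428x2 + 0.063x3 + 0.108x4 + 0.014x5 s.t.:
  0.02x1 + 0.42x2 + 0.21x3 + 0.28x4 + 0.06x5 ≤ 1.06   (water demand)
  0.03x1 + 1.26x2 + 0.54x3 + 0.86x4 + 0.02x5 ≥ 2.16   (28-day strength contribution)
  0.02x1 + 1x2 + 1x3 + 1x4 + 0.06x5 ≥ 2.21   (fines)
  x1, x2, x3, x4, x5 ≥ 0.
The cheapest feasible vertex uses only fly ash; crushed granite, metakaolin, GGBS, recycled aggregate are not used. Binding constraint: 28-day strength contribution.
Solving gives x3 = 4.
Cost = 0.063·4 = 0.25200.

$0.252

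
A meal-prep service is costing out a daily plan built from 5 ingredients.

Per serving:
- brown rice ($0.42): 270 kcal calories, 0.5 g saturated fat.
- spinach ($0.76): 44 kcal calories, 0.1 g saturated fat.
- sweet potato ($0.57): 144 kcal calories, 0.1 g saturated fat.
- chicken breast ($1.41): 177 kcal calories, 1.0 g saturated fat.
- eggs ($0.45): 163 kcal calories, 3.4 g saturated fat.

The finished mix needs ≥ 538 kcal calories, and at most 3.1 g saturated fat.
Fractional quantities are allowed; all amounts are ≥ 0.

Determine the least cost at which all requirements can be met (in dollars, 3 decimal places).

$0.837

Treat it as an LP. Let x1 = servings of brown rice, x2 = servings of spinach, x3 = servings of sweet potato, x4 = servings of chicken breast, x5 = servings of eggs.
Minimize 0.42x1 + 0.76x2 + 0.57x3 + 1.41x4 + 0.45x5 with:
  270x1 + 44x2 + 144x3 + 177x4 + 163x5 ≥ 538   (calories)
  0.5x1 + 0.1x2 + 0.1x3 + 1x4 + 3.4x5 ≤ 3.1   (saturated fat)
  x1, x2, x3, x4, x5 ≥ 0.
At the optimum only brown rice is positive (spinach, sweet potato, chicken breast, eggs = 0). The calories requirement is met with equality.
That vertex is x1 = 1.993.
Cost = 0.42·1.993 = 0.83706.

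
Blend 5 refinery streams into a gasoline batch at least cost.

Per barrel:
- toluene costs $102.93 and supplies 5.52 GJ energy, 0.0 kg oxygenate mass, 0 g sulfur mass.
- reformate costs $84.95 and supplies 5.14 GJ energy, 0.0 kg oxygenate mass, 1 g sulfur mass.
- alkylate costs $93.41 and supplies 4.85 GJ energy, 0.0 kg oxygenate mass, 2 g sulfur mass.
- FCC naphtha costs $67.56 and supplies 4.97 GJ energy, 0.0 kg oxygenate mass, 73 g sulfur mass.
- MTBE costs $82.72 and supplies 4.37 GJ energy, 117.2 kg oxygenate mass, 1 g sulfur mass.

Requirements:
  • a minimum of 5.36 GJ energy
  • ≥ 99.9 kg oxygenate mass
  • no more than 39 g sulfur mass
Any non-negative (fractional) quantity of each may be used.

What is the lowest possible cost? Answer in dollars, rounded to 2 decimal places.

$92.74

Let x1 = barrels of toluene, x2 = barrels of reformate, x3 = barrels of alkylate, x4 = barrels of FCC naphtha, x5 = barrels of MTBE.
min 102.93x1 + 84.95x2 + 93.41x3 + 67.56x4 + 82.72x5 s.t.:
  5.52x1 + 5.14x2 + 4.85x3 + 4.97x4 + 4.37x5 ≥ 5.36   (energy)
  117.2x5 ≥ 99.9   (oxygenate mass)
  1x2 + 2x3 + 73x4 + 1x5 ≤ 39   (sulfur mass)
  x1, x2, x3, x4, x5 ≥ 0.
The cheapest feasible vertex uses only FCC naphtha, MTBE; toluene, reformate, alkylate are not used. Binding constraints: energy and oxygenate mass.
Optimal quantities: FCC naphtha = 0.329 barrels, MTBE = 0.8524 barrels.
Hence cost = 67.56·0.329 + 82.72·0.8524 = $92.7378.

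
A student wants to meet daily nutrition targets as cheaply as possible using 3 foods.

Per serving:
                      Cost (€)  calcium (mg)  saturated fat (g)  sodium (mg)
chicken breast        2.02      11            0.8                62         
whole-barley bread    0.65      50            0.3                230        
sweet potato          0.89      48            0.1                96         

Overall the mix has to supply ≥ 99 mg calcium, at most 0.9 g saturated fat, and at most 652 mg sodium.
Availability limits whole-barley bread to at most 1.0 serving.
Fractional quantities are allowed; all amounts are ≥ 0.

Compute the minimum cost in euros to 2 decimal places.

Let x1 = servings of chicken breast, x2 = servings of whole-barley bread, x3 = servings of sweet potato.
min 2.02x1 + 0.65x2 + 0.89x3 subject to:
  11x1 + 50x2 + 48x3 ≥ 99   (calcium)
  0.8x1 + 0.3x2 + 0.1x3 ≤ 0.9   (saturated fat)
  62x1 + 230x2 + 96x3 ≤ 652   (sodium)
  x2 ≤ 1
  x1, x2, x3 ≥ 0.
The cheapest feasible vertex uses only whole-barley bread, sweet potato; chicken breast is not used. There the calcium and the whole-barley bread cap constraints are tight.
Solving gives x2 = 1, x3 = 1.021.
Hence cost = 0.65·1 + 0.89·1.021 = €1.5587.

€1.56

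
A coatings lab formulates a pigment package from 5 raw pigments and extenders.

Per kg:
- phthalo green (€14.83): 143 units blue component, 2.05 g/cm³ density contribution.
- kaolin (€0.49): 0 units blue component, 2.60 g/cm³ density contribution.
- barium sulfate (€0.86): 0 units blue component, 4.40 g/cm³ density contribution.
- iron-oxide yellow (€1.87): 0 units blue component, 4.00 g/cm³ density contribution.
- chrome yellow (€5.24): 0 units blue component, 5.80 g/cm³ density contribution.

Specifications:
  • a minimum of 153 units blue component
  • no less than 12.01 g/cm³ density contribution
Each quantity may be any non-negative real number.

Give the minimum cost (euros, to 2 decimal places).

€17.72

Let x1 = kg of phthalo green, x2 = kg of kaolin, x3 = kg of barium sulfate, x4 = kg of iron-oxide yellow, x5 = kg of chrome yellow.
min 14.83x1 + 0.49x2 + 0.86x3 + 1.87x4 + 5.24x5 with:
  143x1 ≥ 153   (blue component)
  2.05x1 + 2.6x2 + 4.4x3 + 4x4 + 5.8x5 ≥ 12.01   (density contribution)
  x1, x2, x3, x4, x5 ≥ 0.
The cheapest feasible vertex uses only phthalo green, kaolin; barium sulfate, iron-oxide yellow, chrome yellow are not used. The blue component and density contribution requirements are met with equality.
That vertex is x1 = 1.07, x2 = 3.776.
Hence cost = 14.83·1.07 + 0.49·3.776 = €17.7183.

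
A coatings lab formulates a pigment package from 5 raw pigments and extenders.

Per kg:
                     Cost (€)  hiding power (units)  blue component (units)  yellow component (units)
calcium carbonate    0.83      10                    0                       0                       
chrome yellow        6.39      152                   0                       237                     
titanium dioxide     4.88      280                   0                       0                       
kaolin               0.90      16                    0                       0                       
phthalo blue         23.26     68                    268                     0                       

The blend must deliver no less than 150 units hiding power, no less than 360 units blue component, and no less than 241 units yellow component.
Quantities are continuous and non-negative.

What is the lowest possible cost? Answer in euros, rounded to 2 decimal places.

This is a linear program. Let x1 = kg of calcium carbonate, x2 = kg of chrome yellow, x3 = kg of titanium dioxide, x4 = kg of kaolin, x5 = kg of phthalo blue.
Minimise 0.83x1 + 6.39x2 + 4.88x3 + 0.9x4 + 23.26x5 with:
  10x1 + 152x2 + 280x3 + 16x4 + 68x5 ≥ 150   (hiding power)
  268x5 ≥ 360   (blue component)
  237x2 ≥ 241   (yellow component)
  x1, x2, x3, x4, x5 ≥ 0.
The minimum-cost mix takes nothing from calcium carbonate, titanium dioxide, kaolin — only chrome yellow, phthalo blue. The blue component and yellow component requirements are met with equality.
That vertex is x2 = 1.017, x5 = 1.343.
Hence cost = 6.39·1.017 + 23.26·1.343 = €37.7368.

€37.74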